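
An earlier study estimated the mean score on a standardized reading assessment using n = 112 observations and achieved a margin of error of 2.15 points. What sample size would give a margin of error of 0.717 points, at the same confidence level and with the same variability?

Margin of error scales as 1/√n, so n₂ = n₁·(E₁/E₂)².
n₂ = 112 × (2.15/0.717)² = 112 × 8.992 = 1007.10
Round up: n₂ = 1008.

1008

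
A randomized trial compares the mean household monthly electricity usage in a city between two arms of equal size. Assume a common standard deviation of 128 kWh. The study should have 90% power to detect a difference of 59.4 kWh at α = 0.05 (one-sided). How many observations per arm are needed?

80 per group

For two equal groups, n per group = 2·((z_α + z_β)·σ/δ)².
z_α = 1.645; z_β = 1.282 (power 90%).
n = 2 × (2.927 × 128 / 59.4)² = 2 × 39.78 = 79.56
Round up: n = 80 per group.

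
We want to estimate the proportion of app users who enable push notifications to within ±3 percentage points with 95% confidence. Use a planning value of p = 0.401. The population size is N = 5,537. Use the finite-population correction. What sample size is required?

For a proportion with margin E = 0.03 at 95% confidence, z = 1.960.
n = p̂(1−p̂)(z/E)² = 0.401 × 0.599 × (1.960/0.03)² = 1025.28 — call this n₀.
Finite-population correction with N = 5,537: n = n₀ / (1 + (n₀−1)/N) = 1025.28 / 1.185 = 865.22
Round up: n = 866.

866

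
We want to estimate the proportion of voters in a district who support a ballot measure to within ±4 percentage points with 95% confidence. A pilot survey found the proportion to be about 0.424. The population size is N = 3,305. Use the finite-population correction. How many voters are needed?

n = 499

For a proportion with margin E = 0.04 at 95% confidence, z = 1.960.
n = p̂(1−p̂)(z/E)² = 0.424 × 0.576 × (1.960/0.04)² = 586.38 — call this n₀.
Finite-population correction with N = 3,305: n = n₀ / (1 + (n₀−1)/N) = 586.38 / 1.177 = 498.20
Round up: n = 499.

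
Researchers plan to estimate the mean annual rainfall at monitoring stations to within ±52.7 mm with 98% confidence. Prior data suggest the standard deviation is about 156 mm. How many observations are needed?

48

For a mean, the margin of error is E = z·σ/√n, so n = (zσ/E)².
At 98% confidence, z = 2.326.
n = (2.326 × 156 / 52.7)² = 47.41
Round up: n = 48.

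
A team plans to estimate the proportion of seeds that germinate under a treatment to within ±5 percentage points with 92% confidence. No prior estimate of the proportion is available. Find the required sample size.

n = 307

For a proportion with margin E = 0.05 at 92% confidence, z = 1.751.
With no prior estimate, use p = 0.5, which maximizes p(1−p) at 0.25.
n = 0.25 × (z/E)² = 0.25 × (1.751/0.05)² = 306.60
Round up: n = 307.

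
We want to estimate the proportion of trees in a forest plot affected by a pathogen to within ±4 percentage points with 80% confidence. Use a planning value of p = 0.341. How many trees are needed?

For a proportion with margin E = 0.04 at 80% confidence, z = 1.282.
n = p̂(1−p̂)(z/E)² = 0.341 × 0.659 × (1.282/0.04)² = 230.83
Round up: n = 231.

231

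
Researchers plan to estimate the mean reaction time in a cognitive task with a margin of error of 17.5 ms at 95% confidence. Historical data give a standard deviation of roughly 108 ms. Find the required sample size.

For a mean, the margin of error is E = z·σ/√n, so n = (zσ/E)².
At 95% confidence, z = 1.960.
n = (1.960 × 108 / 17.5)² = 146.31
Round up: n = 147.

147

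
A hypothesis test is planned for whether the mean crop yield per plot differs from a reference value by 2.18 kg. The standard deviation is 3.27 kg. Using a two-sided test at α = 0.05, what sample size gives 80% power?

For a one-sample z-test, n = ((z_{α/2} + z_β)·σ/δ)².
z_{α/2} = 1.960 (two-sided α = 0.05); z_β = 0.842 (power 80% → β = 0.2).
n = (2.802 × 3.27 / 2.18)² = 17.67
Round up: n = 18.

18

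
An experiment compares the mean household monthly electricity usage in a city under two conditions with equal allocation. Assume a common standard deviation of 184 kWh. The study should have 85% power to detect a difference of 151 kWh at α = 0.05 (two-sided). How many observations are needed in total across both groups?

54 total

For two equal groups, n per group = 2·((z_{α/2} + z_β)·σ/δ)².
z_{α/2} = 1.960; z_β = 1.036 (power 85%).
n = 2 × (2.996 × 184 / 151)² = 2 × 13.33 = 26.66
Round up: n = 27 per group.
Total across both groups: 2 × 27 = 54.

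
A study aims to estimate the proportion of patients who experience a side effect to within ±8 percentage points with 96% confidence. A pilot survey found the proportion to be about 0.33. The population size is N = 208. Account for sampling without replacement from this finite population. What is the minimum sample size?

n = 86

For a proportion with margin E = 0.08 at 96% confidence, z = 2.054.
n = p̂(1−p̂)(z/E)² = 0.33 × 0.67 × (2.054/0.08)² = 145.75 — call this n₀.
Finite-population correction with N = 208: n = n₀ / (1 + (n₀−1)/N) = 145.75 / 1.696 = 85.94
Round up: n = 86.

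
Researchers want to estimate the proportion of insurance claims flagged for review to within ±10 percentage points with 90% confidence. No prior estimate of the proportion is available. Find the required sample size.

68

For a proportion with margin E = 0.1 at 90% confidence, z = 1.645.
With no prior estimate, use p = 0.5, which maximizes p(1−p) at 0.25.
n = 0.25 × (z/E)² = 0.25 × (1.645/0.1)² = 67.65
Round up: n = 68.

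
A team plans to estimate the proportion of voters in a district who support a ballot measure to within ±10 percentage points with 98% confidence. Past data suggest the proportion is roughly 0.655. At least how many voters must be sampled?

123

For a proportion with margin E = 0.1 at 98% confidence, z = 2.326.
n = p̂(1−p̂)(z/E)² = 0.655 × 0.345 × (2.326/0.1)² = 122.26
Round up: n = 123.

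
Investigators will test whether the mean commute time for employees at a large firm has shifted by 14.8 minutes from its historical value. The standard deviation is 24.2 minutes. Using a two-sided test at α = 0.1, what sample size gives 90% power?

For a one-sample z-test, n = ((z_{α/2} + z_β)·σ/δ)².
z_{α/2} = 1.645 (two-sided α = 0.1); z_β = 1.282 (power 90% → β = 0.1).
n = (2.927 × 24.2 / 14.8)² = 22.91
Round up: n = 23.

23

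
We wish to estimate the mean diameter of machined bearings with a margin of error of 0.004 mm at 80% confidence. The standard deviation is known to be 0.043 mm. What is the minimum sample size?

For a mean, the margin of error is E = z·σ/√n, so n = (zσ/E)².
At 80% confidence, z = 1.282.
n = (1.282 × 0.043 / 0.004)² = 189.93
Round up: n = 190.

190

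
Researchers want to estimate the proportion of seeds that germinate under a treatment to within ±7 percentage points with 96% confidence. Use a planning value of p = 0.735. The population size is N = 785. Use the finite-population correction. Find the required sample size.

139

For a proportion with margin E = 0.07 at 96% confidence, z = 2.054.
n = p̂(1−p̂)(z/E)² = 0.735 × 0.265 × (2.054/0.07)² = 167.70 — call this n₀.
Finite-population correction with N = 785: n = n₀ / (1 + (n₀−1)/N) = 167.70 / 1.212 = 138.37
Round up: n = 139.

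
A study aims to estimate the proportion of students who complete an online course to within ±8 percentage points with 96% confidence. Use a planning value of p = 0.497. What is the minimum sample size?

For a proportion with margin E = 0.08 at 96% confidence, z = 2.054.
n = p̂(1−p̂)(z/E)² = 0.497 × 0.503 × (2.054/0.08)² = 164.80
Round up: n = 165.

165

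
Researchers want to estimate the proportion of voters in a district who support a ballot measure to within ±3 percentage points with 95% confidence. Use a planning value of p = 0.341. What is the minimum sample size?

n = 960

For a proportion with margin E = 0.03 at 95% confidence, z = 1.960.
n = p̂(1−p̂)(z/E)² = 0.341 × 0.659 × (1.960/0.03)² = 959.20
Round up: n = 960.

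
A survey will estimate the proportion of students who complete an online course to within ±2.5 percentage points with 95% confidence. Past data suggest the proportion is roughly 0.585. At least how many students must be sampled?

1493

For a proportion with margin E = 0.025 at 95% confidence, z = 1.960.
n = p̂(1−p̂)(z/E)² = 0.585 × 0.415 × (1.960/0.025)² = 1492.23
Round up: n = 1493.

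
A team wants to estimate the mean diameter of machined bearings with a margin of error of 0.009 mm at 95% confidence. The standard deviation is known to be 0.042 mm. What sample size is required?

For a mean, the margin of error is E = z·σ/√n, so n = (zσ/E)².
At 95% confidence, z = 1.960.
n = (1.960 × 0.042 / 0.009)² = 83.66
Round up: n = 84.

84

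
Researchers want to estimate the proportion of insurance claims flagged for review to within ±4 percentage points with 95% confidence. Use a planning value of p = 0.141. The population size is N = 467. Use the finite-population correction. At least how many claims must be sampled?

180

For a proportion with margin E = 0.04 at 95% confidence, z = 1.960.
n = p̂(1−p̂)(z/E)² = 0.141 × 0.859 × (1.960/0.04)² = 290.81 — call this n₀.
Finite-population correction with N = 467: n = n₀ / (1 + (n₀−1)/N) = 290.81 / 1.621 = 179.40
Round up: n = 180.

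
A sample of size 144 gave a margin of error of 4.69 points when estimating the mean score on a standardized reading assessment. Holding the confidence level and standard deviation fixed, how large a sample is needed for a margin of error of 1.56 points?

Margin of error scales as 1/√n, so n₂ = n₁·(E₁/E₂)².
n₂ = 144 × (4.69/1.56)² = 144 × 9.039 = 1301.62
Round up: n₂ = 1302.

1302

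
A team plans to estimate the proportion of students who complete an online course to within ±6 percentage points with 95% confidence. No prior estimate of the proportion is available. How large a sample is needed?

267

For a proportion with margin E = 0.06 at 95% confidence, z = 1.960.
With no prior estimate, use p = 0.5, which maximizes p(1−p) at 0.25.
n = 0.25 × (z/E)² = 0.25 × (1.960/0.06)² = 266.78
Round up: n = 267.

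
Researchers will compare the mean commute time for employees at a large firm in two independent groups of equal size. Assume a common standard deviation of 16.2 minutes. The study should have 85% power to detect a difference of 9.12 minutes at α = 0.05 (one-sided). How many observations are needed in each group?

46 per group

For two equal groups, n per group = 2·((z_α + z_β)·σ/δ)².
z_α = 1.645; z_β = 1.036 (power 85%).
n = 2 × (2.681 × 16.2 / 9.12)² = 2 × 22.68 = 45.36
Round up: n = 46 per group.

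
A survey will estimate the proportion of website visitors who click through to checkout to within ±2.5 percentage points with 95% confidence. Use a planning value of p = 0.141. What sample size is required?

745

For a proportion with margin E = 0.025 at 95% confidence, z = 1.960.
n = p̂(1−p̂)(z/E)² = 0.141 × 0.859 × (1.960/0.025)² = 744.47
Round up: n = 745.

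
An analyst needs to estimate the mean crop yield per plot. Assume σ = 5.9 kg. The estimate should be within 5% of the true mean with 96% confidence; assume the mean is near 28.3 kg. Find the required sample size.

n = 74

For a mean, the margin of error is E = z·σ/√n, so n = (zσ/E)².
At 96% confidence, z = 2.054.
E = 5% of 28.3 = 1.415 kg.
n = (2.054 × 5.9 / 1.415)² = 73.35
Round up: n = 74.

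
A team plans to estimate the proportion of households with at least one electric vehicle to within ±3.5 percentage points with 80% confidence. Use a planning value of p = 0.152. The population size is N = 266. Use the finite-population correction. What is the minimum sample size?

For a proportion with margin E = 0.035 at 80% confidence, z = 1.282.
n = p̂(1−p̂)(z/E)² = 0.152 × 0.848 × (1.282/0.035)² = 172.93 — call this n₀.
Finite-population correction with N = 266: n = n₀ / (1 + (n₀−1)/N) = 172.93 / 1.646 = 105.06
Round up: n = 106.

106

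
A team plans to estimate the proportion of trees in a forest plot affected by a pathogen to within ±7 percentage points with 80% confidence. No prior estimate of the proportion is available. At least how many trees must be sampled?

84

For a proportion with margin E = 0.07 at 80% confidence, z = 1.282.
With no prior estimate, use p = 0.5, which maximizes p(1−p) at 0.25.
n = 0.25 × (z/E)² = 0.25 × (1.282/0.07)² = 83.85
Round up: n = 84.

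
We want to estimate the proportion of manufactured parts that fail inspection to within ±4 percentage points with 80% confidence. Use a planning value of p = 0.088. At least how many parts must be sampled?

83

For a proportion with margin E = 0.04 at 80% confidence, z = 1.282.
n = p̂(1−p̂)(z/E)² = 0.088 × 0.912 × (1.282/0.04)² = 82.44
Round up: n = 83.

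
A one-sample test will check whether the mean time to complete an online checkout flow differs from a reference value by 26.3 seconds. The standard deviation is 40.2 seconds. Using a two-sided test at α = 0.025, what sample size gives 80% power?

23

For a one-sample z-test, n = ((z_{α/2} + z_β)·σ/δ)².
z_{α/2} = 2.241 (two-sided α = 0.025); z_β = 0.842 (power 80% → β = 0.2).
n = (3.083 × 40.2 / 26.3)² = 22.21
Round up: n = 23.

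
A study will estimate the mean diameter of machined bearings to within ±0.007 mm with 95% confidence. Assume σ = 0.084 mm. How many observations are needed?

n = 554

For a mean, the margin of error is E = z·σ/√n, so n = (zσ/E)².
At 95% confidence, z = 1.960.
n = (1.960 × 0.084 / 0.007)² = 553.19
Round up: n = 554.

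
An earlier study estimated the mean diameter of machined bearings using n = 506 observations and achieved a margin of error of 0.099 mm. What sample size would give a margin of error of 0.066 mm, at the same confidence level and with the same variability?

Margin of error scales as 1/√n, so n₂ = n₁·(E₁/E₂)².
n₂ = 506 × (0.099/0.066)² = 506 × 2.25 = 1138.50
Round up: n₂ = 1139.

1139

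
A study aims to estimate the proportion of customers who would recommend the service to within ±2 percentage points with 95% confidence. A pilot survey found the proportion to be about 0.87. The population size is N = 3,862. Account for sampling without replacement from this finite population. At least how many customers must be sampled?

n = 848

For a proportion with margin E = 0.02 at 95% confidence, z = 1.960.
n = p̂(1−p̂)(z/E)² = 0.87 × 0.13 × (1.960/0.02)² = 1086.21 — call this n₀.
Finite-population correction with N = 3,862: n = n₀ / (1 + (n₀−1)/N) = 1086.21 / 1.281 = 847.94
Round up: n = 848.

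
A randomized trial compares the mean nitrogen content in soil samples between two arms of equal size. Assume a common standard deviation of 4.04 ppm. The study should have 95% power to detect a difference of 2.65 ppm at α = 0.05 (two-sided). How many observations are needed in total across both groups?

122 total

For two equal groups, n per group = 2·((z_{α/2} + z_β)·σ/δ)².
z_{α/2} = 1.960; z_β = 1.645 (power 95%).
n = 2 × (3.605 × 4.04 / 2.65)² = 2 × 30.21 = 60.42
Round up: n = 61 per group.
Total across both groups: 2 × 61 = 122.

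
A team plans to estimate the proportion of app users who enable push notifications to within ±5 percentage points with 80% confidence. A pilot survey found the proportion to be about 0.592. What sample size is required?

For a proportion with margin E = 0.05 at 80% confidence, z = 1.282.
n = p̂(1−p̂)(z/E)² = 0.592 × 0.408 × (1.282/0.05)² = 158.79
Round up: n = 159.

159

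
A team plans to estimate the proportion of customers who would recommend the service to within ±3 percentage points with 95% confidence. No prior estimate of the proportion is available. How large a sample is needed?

n = 1068

For a proportion with margin E = 0.03 at 95% confidence, z = 1.960.
With no prior estimate, use p = 0.5, which maximizes p(1−p) at 0.25.
n = 0.25 × (z/E)² = 0.25 × (1.960/0.03)² = 1067.11
Round up: n = 1068.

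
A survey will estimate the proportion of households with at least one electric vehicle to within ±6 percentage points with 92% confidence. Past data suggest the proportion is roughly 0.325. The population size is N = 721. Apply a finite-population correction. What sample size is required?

149

For a proportion with margin E = 0.06 at 92% confidence, z = 1.751.
n = p̂(1−p̂)(z/E)² = 0.325 × 0.675 × (1.751/0.06)² = 186.83 — call this n₀.
Finite-population correction with N = 721: n = n₀ / (1 + (n₀−1)/N) = 186.83 / 1.258 = 148.51
Round up: n = 149.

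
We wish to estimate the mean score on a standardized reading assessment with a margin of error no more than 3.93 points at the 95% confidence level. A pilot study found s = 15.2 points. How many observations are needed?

n = 58

For a mean, the margin of error is E = z·σ/√n, so n = (zσ/E)².
At 95% confidence, z = 1.960.
n = (1.960 × 15.2 / 3.93)² = 57.47
Round up: n = 58.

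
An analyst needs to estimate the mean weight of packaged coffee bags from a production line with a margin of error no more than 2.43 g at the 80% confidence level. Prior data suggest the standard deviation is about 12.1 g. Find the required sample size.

41

For a mean, the margin of error is E = z·σ/√n, so n = (zσ/E)².
At 80% confidence, z = 1.282.
n = (1.282 × 12.1 / 2.43)² = 40.75
Round up: n = 41.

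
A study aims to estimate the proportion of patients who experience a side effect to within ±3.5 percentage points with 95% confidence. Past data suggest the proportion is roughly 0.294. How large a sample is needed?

n = 651

For a proportion with margin E = 0.035 at 95% confidence, z = 1.960.
n = p̂(1−p̂)(z/E)² = 0.294 × 0.706 × (1.960/0.035)² = 650.92
Round up: n = 651.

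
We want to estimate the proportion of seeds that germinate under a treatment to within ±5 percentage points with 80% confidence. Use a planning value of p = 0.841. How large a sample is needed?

For a proportion with margin E = 0.05 at 80% confidence, z = 1.282.
n = p̂(1−p̂)(z/E)² = 0.841 × 0.159 × (1.282/0.05)² = 87.91
Round up: n = 88.

88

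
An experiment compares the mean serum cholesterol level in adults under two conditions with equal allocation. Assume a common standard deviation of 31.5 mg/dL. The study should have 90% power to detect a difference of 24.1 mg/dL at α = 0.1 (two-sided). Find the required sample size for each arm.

For two equal groups, n per group = 2·((z_{α/2} + z_β)·σ/δ)².
z_{α/2} = 1.645; z_β = 1.282 (power 90%).
n = 2 × (2.927 × 31.5 / 24.1)² = 2 × 14.64 = 29.28
Round up: n = 30 per group.

30 per group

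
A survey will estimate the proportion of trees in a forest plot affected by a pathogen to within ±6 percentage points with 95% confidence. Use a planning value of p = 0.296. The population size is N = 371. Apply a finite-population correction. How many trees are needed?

For a proportion with margin E = 0.06 at 95% confidence, z = 1.960.
n = p̂(1−p̂)(z/E)² = 0.296 × 0.704 × (1.960/0.06)² = 222.37 — call this n₀.
Finite-population correction with N = 371: n = n₀ / (1 + (n₀−1)/N) = 222.37 / 1.597 = 139.24
Round up: n = 140.

140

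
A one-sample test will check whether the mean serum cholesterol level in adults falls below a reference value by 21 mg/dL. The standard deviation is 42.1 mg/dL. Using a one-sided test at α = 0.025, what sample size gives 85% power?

37

For a one-sample z-test, n = ((z_α + z_β)·σ/δ)².
z_α = 1.960 (one-sided α = 0.025); z_β = 1.036 (power 85% → β = 0.15).
n = (2.996 × 42.1 / 21)² = 36.08
Round up: n = 37.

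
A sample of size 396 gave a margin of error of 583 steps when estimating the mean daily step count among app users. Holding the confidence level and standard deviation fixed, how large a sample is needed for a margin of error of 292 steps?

Margin of error scales as 1/√n, so n₂ = n₁·(E₁/E₂)².
n₂ = 396 × (583/292)² = 396 × 3.986 = 1578.46
Round up: n₂ = 1579.

n = 1579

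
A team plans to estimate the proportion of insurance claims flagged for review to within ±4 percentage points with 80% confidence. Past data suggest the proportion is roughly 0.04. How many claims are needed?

n = 40

For a proportion with margin E = 0.04 at 80% confidence, z = 1.282.
n = p̂(1−p̂)(z/E)² = 0.04 × 0.96 × (1.282/0.04)² = 39.44
Round up: n = 40.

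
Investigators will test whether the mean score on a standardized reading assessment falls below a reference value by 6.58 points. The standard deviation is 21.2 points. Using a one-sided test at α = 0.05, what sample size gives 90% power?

For a one-sample z-test, n = ((z_α + z_β)·σ/δ)².
z_α = 1.645 (one-sided α = 0.05); z_β = 1.282 (power 90% → β = 0.1).
n = (2.927 × 21.2 / 6.58)² = 88.93
Round up: n = 89.

89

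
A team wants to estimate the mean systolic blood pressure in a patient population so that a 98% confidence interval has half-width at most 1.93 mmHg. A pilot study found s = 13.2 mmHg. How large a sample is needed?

For a mean, the margin of error is E = z·σ/√n, so n = (zσ/E)².
At 98% confidence, z = 2.326.
n = (2.326 × 13.2 / 1.93)² = 253.08
Round up: n = 254.

254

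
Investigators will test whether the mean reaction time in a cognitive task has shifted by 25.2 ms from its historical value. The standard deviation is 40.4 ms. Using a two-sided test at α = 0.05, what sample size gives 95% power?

For a one-sample z-test, n = ((z_{α/2} + z_β)·σ/δ)².
z_{α/2} = 1.960 (two-sided α = 0.05); z_β = 1.645 (power 95% → β = 0.05).
n = (3.605 × 40.4 / 25.2)² = 33.40
Round up: n = 34.

34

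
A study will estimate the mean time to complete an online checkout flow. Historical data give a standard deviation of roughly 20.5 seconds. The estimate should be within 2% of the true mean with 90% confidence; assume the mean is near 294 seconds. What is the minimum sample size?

33

For a mean, the margin of error is E = z·σ/√n, so n = (zσ/E)².
At 90% confidence, z = 1.645.
E = 2% of 294 = 5.88 seconds.
n = (1.645 × 20.5 / 5.88)² = 32.89
Round up: n = 33.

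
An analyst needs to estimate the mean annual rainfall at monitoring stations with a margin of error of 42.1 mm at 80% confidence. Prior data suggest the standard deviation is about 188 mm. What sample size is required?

For a mean, the margin of error is E = z·σ/√n, so n = (zσ/E)².
At 80% confidence, z = 1.282.
n = (1.282 × 188 / 42.1)² = 32.77
Round up: n = 33.

33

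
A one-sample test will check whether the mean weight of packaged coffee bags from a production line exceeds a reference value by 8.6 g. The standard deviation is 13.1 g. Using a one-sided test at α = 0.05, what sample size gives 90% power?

For a one-sample z-test, n = ((z_α + z_β)·σ/δ)².
z_α = 1.645 (one-sided α = 0.05); z_β = 1.282 (power 90% → β = 0.1).
n = (2.927 × 13.1 / 8.6)² = 19.88
Round up: n = 20.

n = 20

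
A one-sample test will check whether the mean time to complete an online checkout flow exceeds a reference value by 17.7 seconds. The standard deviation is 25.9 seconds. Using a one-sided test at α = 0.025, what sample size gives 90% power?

For a one-sample z-test, n = ((z_α + z_β)·σ/δ)².
z_α = 1.960 (one-sided α = 0.025); z_β = 1.282 (power 90% → β = 0.1).
n = (3.242 × 25.9 / 17.7)² = 22.50
Round up: n = 23.

23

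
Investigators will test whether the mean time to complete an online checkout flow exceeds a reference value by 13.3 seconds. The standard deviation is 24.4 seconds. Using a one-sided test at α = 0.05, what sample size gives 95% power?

For a one-sample z-test, n = ((z_α + z_β)·σ/δ)².
z_α = 1.645 (one-sided α = 0.05); z_β = 1.645 (power 95% → β = 0.05).
n = (3.290 × 24.4 / 13.3)² = 36.43
Round up: n = 37.

37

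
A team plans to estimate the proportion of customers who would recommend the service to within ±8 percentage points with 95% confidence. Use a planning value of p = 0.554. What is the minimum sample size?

For a proportion with margin E = 0.08 at 95% confidence, z = 1.960.
n = p̂(1−p̂)(z/E)² = 0.554 × 0.446 × (1.960/0.08)² = 148.31
Round up: n = 149.

149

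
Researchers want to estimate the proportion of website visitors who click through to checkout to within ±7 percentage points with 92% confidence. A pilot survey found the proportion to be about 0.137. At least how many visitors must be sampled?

For a proportion with margin E = 0.07 at 92% confidence, z = 1.751.
n = p̂(1−p̂)(z/E)² = 0.137 × 0.863 × (1.751/0.07)² = 73.98
Round up: n = 74.

74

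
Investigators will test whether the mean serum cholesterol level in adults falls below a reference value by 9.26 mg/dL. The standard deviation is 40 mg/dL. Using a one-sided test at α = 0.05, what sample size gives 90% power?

160

For a one-sample z-test, n = ((z_α + z_β)·σ/δ)².
z_α = 1.645 (one-sided α = 0.05); z_β = 1.282 (power 90% → β = 0.1).
n = (2.927 × 40 / 9.26)² = 159.86
Round up: n = 160.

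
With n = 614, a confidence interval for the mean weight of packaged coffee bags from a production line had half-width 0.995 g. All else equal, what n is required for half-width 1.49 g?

Margin of error scales as 1/√n, so n₂ = n₁·(E₁/E₂)².
n₂ = 614 × (0.995/1.49)² = 614 × 0.4459 = 273.78
Round up: n₂ = 274.

274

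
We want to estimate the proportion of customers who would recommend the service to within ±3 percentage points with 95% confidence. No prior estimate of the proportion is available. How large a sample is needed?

For a proportion with margin E = 0.03 at 95% confidence, z = 1.960.
With no prior estimate, use p = 0.5, which maximizes p(1−p) at 0.25.
n = 0.25 × (z/E)² = 0.25 × (1.960/0.03)² = 1067.11
Round up: n = 1068.

1068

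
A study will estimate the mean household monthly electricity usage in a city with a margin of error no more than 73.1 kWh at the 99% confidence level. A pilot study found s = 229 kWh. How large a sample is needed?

For a mean, the margin of error is E = z·σ/√n, so n = (zσ/E)².
At 99% confidence, z = 2.576.
n = (2.576 × 229 / 73.1)² = 65.12
Round up: n = 66.

n = 66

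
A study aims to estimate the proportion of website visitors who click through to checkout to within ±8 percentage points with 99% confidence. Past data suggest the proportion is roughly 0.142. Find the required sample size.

127

For a proportion with margin E = 0.08 at 99% confidence, z = 2.576.
n = p̂(1−p̂)(z/E)² = 0.142 × 0.858 × (2.576/0.08)² = 126.32
Round up: n = 127.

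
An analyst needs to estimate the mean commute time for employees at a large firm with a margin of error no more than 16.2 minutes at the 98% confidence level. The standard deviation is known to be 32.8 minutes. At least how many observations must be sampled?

For a mean, the margin of error is E = z·σ/√n, so n = (zσ/E)².
At 98% confidence, z = 2.326.
n = (2.326 × 32.8 / 16.2)² = 22.18
Round up: n = 23.

n = 23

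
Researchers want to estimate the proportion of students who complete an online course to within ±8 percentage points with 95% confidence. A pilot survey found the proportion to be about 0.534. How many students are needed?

For a proportion with margin E = 0.08 at 95% confidence, z = 1.960.
n = p̂(1−p̂)(z/E)² = 0.534 × 0.466 × (1.960/0.08)² = 149.37
Round up: n = 150.

n = 150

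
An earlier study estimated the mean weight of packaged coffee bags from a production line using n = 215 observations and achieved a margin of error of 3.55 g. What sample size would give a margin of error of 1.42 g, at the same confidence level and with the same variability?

n = 1344

Margin of error scales as 1/√n, so n₂ = n₁·(E₁/E₂)².
n₂ = 215 × (3.55/1.42)² = 215 × 6.25 = 1343.75
Round up: n₂ = 1344.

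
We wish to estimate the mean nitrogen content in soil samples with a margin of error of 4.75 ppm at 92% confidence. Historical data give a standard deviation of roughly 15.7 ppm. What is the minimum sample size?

34

For a mean, the margin of error is E = z·σ/√n, so n = (zσ/E)².
At 92% confidence, z = 1.751.
n = (1.751 × 15.7 / 4.75)² = 33.50
Round up: n = 34.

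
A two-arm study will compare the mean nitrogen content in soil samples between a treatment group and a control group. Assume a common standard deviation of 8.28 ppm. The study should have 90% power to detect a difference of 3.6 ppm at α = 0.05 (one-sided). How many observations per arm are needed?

For two equal groups, n per group = 2·((z_α + z_β)·σ/δ)².
z_α = 1.645; z_β = 1.282 (power 90%).
n = 2 × (2.927 × 8.28 / 3.6)² = 2 × 45.32 = 90.64
Round up: n = 91 per group.

91 per group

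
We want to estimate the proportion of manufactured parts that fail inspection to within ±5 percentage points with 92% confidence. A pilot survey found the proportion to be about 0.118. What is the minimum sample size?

128

For a proportion with margin E = 0.05 at 92% confidence, z = 1.751.
n = p̂(1−p̂)(z/E)² = 0.118 × 0.882 × (1.751/0.05)² = 127.64
Round up: n = 128.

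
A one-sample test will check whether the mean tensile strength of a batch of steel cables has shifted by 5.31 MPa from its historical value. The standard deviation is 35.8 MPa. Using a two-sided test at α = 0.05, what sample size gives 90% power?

n = 478

For a one-sample z-test, n = ((z_{α/2} + z_β)·σ/δ)².
z_{α/2} = 1.960 (two-sided α = 0.05); z_β = 1.282 (power 90% → β = 0.1).
n = (3.242 × 35.8 / 5.31)² = 477.75
Round up: n = 478.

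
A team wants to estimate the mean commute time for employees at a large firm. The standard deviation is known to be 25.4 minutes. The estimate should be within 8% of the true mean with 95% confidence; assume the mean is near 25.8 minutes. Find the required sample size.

For a mean, the margin of error is E = z·σ/√n, so n = (zσ/E)².
At 95% confidence, z = 1.960.
E = 8% of 25.8 = 2.064 minutes.
n = (1.960 × 25.4 / 2.064)² = 581.78
Round up: n = 582.

582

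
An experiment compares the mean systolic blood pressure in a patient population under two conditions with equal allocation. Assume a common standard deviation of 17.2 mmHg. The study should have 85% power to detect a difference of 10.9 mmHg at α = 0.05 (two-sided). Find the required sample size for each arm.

For two equal groups, n per group = 2·((z_{α/2} + z_β)·σ/δ)².
z_{α/2} = 1.960; z_β = 1.036 (power 85%).
n = 2 × (2.996 × 17.2 / 10.9)² = 2 × 22.35 = 44.70
Round up: n = 45 per group.

45 per group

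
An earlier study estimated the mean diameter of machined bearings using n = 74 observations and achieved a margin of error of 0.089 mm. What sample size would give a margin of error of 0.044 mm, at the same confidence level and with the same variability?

Margin of error scales as 1/√n, so n₂ = n₁·(E₁/E₂)².
n₂ = 74 × (0.089/0.044)² = 74 × 4.091 = 302.73
Round up: n₂ = 303.

n = 303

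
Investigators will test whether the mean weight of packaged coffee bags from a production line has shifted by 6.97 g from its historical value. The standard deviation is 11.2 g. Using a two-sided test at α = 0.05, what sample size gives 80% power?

For a one-sample z-test, n = ((z_{α/2} + z_β)·σ/δ)².
z_{α/2} = 1.960 (two-sided α = 0.05); z_β = 0.842 (power 80% → β = 0.2).
n = (2.802 × 11.2 / 6.97)² = 20.27
Round up: n = 21.

n = 21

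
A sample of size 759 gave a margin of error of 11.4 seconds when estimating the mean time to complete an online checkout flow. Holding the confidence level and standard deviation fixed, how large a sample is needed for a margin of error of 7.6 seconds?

Margin of error scales as 1/√n, so n₂ = n₁·(E₁/E₂)².
n₂ = 759 × (11.4/7.6)² = 759 × 2.25 = 1707.75
Round up: n₂ = 1708.

1708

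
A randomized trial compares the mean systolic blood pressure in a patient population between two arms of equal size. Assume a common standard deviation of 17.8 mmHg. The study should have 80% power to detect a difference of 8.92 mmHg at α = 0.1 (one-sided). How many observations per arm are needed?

36 per group

For two equal groups, n per group = 2·((z_α + z_β)·σ/δ)².
z_α = 1.282; z_β = 0.842 (power 80%).
n = 2 × (2.124 × 17.8 / 8.92)² = 2 × 17.96 = 35.92
Round up: n = 36 per group.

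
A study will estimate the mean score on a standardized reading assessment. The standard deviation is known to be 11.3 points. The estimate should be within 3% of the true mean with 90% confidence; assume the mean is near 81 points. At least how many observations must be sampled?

For a mean, the margin of error is E = z·σ/√n, so n = (zσ/E)².
At 90% confidence, z = 1.645.
E = 3% of 81 = 2.43 points.
n = (1.645 × 11.3 / 2.43)² = 58.52
Round up: n = 59.

59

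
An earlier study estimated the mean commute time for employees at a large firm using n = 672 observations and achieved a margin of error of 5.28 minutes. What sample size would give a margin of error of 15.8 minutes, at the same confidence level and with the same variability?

76

Margin of error scales as 1/√n, so n₂ = n₁·(E₁/E₂)².
n₂ = 672 × (5.28/15.8)² = 672 × 0.1117 = 75.06
Round up: n₂ = 76.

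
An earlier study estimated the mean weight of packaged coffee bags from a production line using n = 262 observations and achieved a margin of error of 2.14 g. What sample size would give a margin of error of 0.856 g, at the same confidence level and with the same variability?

n = 1638

Margin of error scales as 1/√n, so n₂ = n₁·(E₁/E₂)².
n₂ = 262 × (2.14/0.856)² = 262 × 6.25 = 1637.50
Round up: n₂ = 1638.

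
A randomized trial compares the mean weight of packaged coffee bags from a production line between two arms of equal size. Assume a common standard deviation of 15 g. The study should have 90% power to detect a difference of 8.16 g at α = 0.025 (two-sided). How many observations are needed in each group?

84 per group

For two equal groups, n per group = 2·((z_{α/2} + z_β)·σ/δ)².
z_{α/2} = 2.241; z_β = 1.282 (power 90%).
n = 2 × (3.523 × 15 / 8.16)² = 2 × 41.94 = 83.88
Round up: n = 84 per group.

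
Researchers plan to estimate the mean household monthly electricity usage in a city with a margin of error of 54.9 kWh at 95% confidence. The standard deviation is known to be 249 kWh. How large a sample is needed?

For a mean, the margin of error is E = z·σ/√n, so n = (zσ/E)².
At 95% confidence, z = 1.960.
n = (1.960 × 249 / 54.9)² = 79.03
Round up: n = 80.

80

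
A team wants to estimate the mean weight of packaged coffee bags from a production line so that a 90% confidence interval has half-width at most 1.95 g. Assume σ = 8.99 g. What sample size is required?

For a mean, the margin of error is E = z·σ/√n, so n = (zσ/E)².
At 90% confidence, z = 1.645.
n = (1.645 × 8.99 / 1.95)² = 57.52
Round up: n = 58.

n = 58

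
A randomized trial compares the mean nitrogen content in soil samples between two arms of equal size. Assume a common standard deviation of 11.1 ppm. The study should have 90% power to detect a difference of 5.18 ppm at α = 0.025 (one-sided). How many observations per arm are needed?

97 per group

For two equal groups, n per group = 2·((z_α + z_β)·σ/δ)².
z_α = 1.960; z_β = 1.282 (power 90%).
n = 2 × (3.242 × 11.1 / 5.18)² = 2 × 48.26 = 96.52
Round up: n = 97 per group.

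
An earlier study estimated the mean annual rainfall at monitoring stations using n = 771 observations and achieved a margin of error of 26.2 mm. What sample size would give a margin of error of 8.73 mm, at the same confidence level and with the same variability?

Margin of error scales as 1/√n, so n₂ = n₁·(E₁/E₂)².
n₂ = 771 × (26.2/8.73)² = 771 × 9.007 = 6944.40
Round up: n₂ = 6945.

6945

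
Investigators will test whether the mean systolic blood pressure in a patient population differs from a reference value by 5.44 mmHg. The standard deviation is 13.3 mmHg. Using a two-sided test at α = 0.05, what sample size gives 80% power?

47

For a one-sample z-test, n = ((z_{α/2} + z_β)·σ/δ)².
z_{α/2} = 1.960 (two-sided α = 0.05); z_β = 0.842 (power 80% → β = 0.2).
n = (2.802 × 13.3 / 5.44)² = 46.93
Round up: n = 47.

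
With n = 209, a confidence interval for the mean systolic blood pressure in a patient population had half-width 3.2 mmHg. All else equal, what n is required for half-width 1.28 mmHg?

Margin of error scales as 1/√n, so n₂ = n₁·(E₁/E₂)².
n₂ = 209 × (3.2/1.28)² = 209 × 6.25 = 1306.25
Round up: n₂ = 1307.

n = 1307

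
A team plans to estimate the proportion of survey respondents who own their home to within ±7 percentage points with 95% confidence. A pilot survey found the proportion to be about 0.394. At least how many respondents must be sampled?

188

For a proportion with margin E = 0.07 at 95% confidence, z = 1.960.
n = p̂(1−p̂)(z/E)² = 0.394 × 0.606 × (1.960/0.07)² = 187.19
Round up: n = 188.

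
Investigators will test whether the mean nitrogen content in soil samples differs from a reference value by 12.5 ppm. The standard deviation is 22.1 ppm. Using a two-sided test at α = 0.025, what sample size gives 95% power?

For a one-sample z-test, n = ((z_{α/2} + z_β)·σ/δ)².
z_{α/2} = 2.241 (two-sided α = 0.025); z_β = 1.645 (power 95% → β = 0.05).
n = (3.886 × 22.1 / 12.5)² = 47.20
Round up: n = 48.

48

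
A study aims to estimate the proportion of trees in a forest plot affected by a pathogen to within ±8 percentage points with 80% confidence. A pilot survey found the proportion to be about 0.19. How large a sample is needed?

For a proportion with margin E = 0.08 at 80% confidence, z = 1.282.
n = p̂(1−p̂)(z/E)² = 0.19 × 0.81 × (1.282/0.08)² = 39.52
Round up: n = 40.

n = 40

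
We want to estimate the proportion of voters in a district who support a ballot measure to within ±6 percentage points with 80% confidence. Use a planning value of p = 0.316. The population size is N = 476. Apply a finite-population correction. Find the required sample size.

For a proportion with margin E = 0.06 at 80% confidence, z = 1.282.
n = p̂(1−p̂)(z/E)² = 0.316 × 0.684 × (1.282/0.06)² = 98.68 — call this n₀.
Finite-population correction with N = 476: n = n₀ / (1 + (n₀−1)/N) = 98.68 / 1.205 = 81.89
Round up: n = 82.

82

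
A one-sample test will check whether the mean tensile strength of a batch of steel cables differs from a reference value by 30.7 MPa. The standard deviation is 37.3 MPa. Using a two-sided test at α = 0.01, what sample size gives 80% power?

18

For a one-sample z-test, n = ((z_{α/2} + z_β)·σ/δ)².
z_{α/2} = 2.576 (two-sided α = 0.01); z_β = 0.842 (power 80% → β = 0.2).
n = (3.418 × 37.3 / 30.7)² = 17.25
Round up: n = 18.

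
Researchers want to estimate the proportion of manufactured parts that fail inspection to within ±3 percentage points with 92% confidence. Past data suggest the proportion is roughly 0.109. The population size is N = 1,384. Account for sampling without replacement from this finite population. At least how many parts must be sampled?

268

For a proportion with margin E = 0.03 at 92% confidence, z = 1.751.
n = p̂(1−p̂)(z/E)² = 0.109 × 0.891 × (1.751/0.03)² = 330.85 — call this n₀.
Finite-population correction with N = 1,384: n = n₀ / (1 + (n₀−1)/N) = 330.85 / 1.238 = 267.25
Round up: n = 268.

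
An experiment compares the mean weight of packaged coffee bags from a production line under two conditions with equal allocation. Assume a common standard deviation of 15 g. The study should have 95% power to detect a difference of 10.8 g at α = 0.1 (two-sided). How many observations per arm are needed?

42 per group

For two equal groups, n per group = 2·((z_{α/2} + z_β)·σ/δ)².
z_{α/2} = 1.645; z_β = 1.645 (power 95%).
n = 2 × (3.290 × 15 / 10.8)² = 2 × 20.88 = 41.76
Round up: n = 42 per group.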